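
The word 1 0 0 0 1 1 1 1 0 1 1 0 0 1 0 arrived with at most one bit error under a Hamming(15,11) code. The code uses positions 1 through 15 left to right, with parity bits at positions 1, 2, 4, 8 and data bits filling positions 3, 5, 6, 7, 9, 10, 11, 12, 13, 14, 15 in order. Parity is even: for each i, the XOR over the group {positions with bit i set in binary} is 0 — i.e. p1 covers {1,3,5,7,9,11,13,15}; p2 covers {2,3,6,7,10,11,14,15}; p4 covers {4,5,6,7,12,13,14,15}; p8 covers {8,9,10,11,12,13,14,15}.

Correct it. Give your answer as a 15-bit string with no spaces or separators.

s1 (pos 1,3,5,7,9,11,13,15): 1⊕0⊕1⊕1⊕0⊕1⊕0⊕0 = 0
s2 (pos 2,3,6,7,10,11,14,15): 0⊕0⊕1⊕1⊕1⊕1⊕1⊕0 = 1
s4 (pos 4,5,6,7,12,13,14,15): 0⊕1⊕1⊕1⊕0⊕0⊕1⊕0 = 0
s8 (pos 8,9,10,11,12,13,14,15): 1⊕0⊕1⊕1⊕0⊕0⊕1⊕0 = 0
Syndrome s8…s1 = 0010 → error at position 2.
Flip position 2: 100011110110010 → 110011110110010

110011110110010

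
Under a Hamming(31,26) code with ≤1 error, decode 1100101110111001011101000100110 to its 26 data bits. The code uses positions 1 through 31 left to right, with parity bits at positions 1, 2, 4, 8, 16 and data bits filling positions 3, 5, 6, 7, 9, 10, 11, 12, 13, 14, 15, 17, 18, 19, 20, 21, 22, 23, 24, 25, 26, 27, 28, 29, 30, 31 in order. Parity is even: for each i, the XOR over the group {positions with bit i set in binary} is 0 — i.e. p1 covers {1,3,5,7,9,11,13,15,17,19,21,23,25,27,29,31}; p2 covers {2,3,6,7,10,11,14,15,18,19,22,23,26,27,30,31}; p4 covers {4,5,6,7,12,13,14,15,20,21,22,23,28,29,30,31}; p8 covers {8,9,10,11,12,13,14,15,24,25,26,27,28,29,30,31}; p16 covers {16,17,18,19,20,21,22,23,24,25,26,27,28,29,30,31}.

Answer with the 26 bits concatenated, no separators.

s1 (pos 1,3,5,7,9,11,13,15,17,19,21,23,25,27,29,31): 1⊕0⊕1⊕1⊕1⊕1⊕1⊕0⊕0⊕1⊕0⊕0⊕0⊕0⊕1⊕0 = 0
s2 (pos 2,3,6,7,10,11,14,15,18,19,22,23,26,27,30,31): 1⊕0⊕0⊕1⊕0⊕1⊕0⊕0⊕1⊕1⊕1⊕0⊕1⊕0⊕1⊕0 = 0
s4 (pos 4,5,6,7,12,13,14,15,20,21,22,23,28,29,30,31): 0⊕1⊕0⊕1⊕1⊕1⊕0⊕0⊕1⊕0⊕1⊕0⊕0⊕1⊕1⊕0 = 0
s8 (pos 8,9,10,11,12,13,14,15,24,25,26,27,28,29,30,31): 1⊕1⊕0⊕1⊕1⊕1⊕0⊕0⊕0⊕0⊕1⊕0⊕0⊕1⊕1⊕0 = 0
s16 (pos 16,17,18,19,20,21,22,23,24,25,26,27,28,29,30,31): 1⊕0⊕1⊕1⊕1⊕0⊕1⊕0⊕0⊕0⊕1⊕0⊕0⊕1⊕1⊕0 = 0
Syndrome s16…s1 = 00000 → no error.
Read data bits from positions 3,5,6,7,9,10,11,12,13,14,15,17,18,19,20,21,22,23,24,25,26,27,28,29,30,31: 01011011100011101000100110

01011011100011101000100110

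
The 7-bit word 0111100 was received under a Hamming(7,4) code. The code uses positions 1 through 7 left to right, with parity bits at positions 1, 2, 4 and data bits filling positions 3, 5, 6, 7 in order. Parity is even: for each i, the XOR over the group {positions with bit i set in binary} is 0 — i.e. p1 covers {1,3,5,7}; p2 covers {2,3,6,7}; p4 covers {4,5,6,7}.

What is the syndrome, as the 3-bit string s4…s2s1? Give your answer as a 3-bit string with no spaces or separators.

s1 (pos 1,3,5,7): 0⊕1⊕1⊕0 = 0
s2 (pos 2,3,6,7): 1⊕1⊕0⊕0 = 0
s4 (pos 4,5,6,7): 1⊕1⊕0⊕0 = 0
Syndrome s4…s1 = 000 → no error.

000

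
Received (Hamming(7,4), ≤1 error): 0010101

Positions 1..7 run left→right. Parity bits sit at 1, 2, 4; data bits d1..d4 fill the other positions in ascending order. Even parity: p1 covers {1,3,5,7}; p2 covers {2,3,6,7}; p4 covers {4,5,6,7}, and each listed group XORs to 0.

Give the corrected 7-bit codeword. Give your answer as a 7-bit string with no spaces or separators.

s1 (pos 1,3,5,7): 0⊕1⊕1⊕1 = 1
s2 (pos 2,3,6,7): 0⊕1⊕0⊕1 = 0
s4 (pos 4,5,6,7): 0⊕1⊕0⊕1 = 0
Syndrome s4…s1 = 001 → error at position 1.
Flip position 1: 0010101 → 1010101

1010101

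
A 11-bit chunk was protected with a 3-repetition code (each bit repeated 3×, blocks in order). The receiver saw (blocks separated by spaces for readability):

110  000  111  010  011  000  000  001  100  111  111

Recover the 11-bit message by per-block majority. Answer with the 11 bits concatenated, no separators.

Block 1 (110): 2 ones → 1
Block 2 (000): 0 ones → 0
Block 3 (111): 3 ones → 1
Block 4 (010): 1 one → 0
Block 5 (011): 2 ones → 1
Block 6 (000): 0 ones → 0
Block 7 (000): 0 ones → 0
Block 8 (001): 1 one → 0
Block 9 (100): 1 one → 0
Block 10 (111): 3 ones → 1
Block 11 (111): 3 ones → 1

10101000011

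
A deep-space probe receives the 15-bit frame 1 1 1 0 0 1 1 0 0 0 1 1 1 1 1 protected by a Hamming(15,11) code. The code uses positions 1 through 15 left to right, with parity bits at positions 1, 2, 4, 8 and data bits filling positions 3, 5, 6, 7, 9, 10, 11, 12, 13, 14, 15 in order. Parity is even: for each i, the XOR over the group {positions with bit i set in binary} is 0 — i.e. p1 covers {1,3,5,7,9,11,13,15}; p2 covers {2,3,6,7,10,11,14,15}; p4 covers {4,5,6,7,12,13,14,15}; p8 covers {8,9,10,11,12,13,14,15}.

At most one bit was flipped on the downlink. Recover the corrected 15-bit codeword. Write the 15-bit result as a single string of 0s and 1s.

111001100111111

s1 (pos 1,3,5,7,9,11,13,15): 1⊕1⊕0⊕1⊕0⊕1⊕1⊕1 = 0
s2 (pos 2,3,6,7,10,11,14,15): 1⊕1⊕1⊕1⊕0⊕1⊕1⊕1 = 1
s4 (pos 4,5,6,7,12,13,14,15): 0⊕0⊕1⊕1⊕1⊕1⊕1⊕1 = 0
s8 (pos 8,9,10,11,12,13,14,15): 0⊕0⊕0⊕1⊕1⊕1⊕1⊕1 = 1
Syndrome s8…s1 = 1010 → error at position 10.
Flip position 10: 111001100011111 → 111001100111111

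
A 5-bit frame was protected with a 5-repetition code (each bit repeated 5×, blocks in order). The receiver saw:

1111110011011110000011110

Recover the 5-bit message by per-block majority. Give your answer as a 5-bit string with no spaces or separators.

11101

Block 1 (11111): 5 ones → 1
Block 2 (10011): 3 ones → 1
Block 3 (01111): 4 ones → 1
Block 4 (00000): 0 ones → 0
Block 5 (11110): 4 ones → 1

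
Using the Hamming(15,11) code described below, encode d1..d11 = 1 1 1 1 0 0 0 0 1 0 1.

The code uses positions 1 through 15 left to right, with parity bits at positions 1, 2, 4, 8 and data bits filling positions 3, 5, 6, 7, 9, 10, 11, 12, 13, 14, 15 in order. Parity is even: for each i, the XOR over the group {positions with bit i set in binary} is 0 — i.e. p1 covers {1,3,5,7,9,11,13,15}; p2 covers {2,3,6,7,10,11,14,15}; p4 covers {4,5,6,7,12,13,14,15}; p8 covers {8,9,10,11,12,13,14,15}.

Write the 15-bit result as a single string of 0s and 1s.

101111100000101

Place data at non-parity positions: p1 p2 1 p4 1 1 1 p8 0 0 0 0 1 0 1
p1 (pos 1,3,5,7,9,11,13,15): XOR of data positions = 1⊕1⊕1⊕0⊕0⊕1⊕1 = 1
p2 (pos 2,3,6,7,10,11,14,15): XOR of data positions = 1⊕1⊕1⊕0⊕0⊕0⊕1 = 0
p4 (pos 4,5,6,7,12,13,14,15): XOR of data positions = 1⊕1⊕1⊕0⊕1⊕0⊕1 = 1
p8 (pos 8,9,10,11,12,13,14,15): XOR of data positions = 0⊕0⊕0⊕0⊕1⊕0⊕1 = 0
Codeword: 101111100000101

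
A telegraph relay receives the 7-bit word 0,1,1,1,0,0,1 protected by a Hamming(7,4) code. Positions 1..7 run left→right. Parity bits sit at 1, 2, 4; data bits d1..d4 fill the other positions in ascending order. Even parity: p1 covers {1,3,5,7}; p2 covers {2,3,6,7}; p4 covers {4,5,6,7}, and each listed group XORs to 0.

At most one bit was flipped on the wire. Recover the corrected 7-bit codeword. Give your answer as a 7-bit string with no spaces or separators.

0011001

s1 (pos 1,3,5,7): 0⊕1⊕0⊕1 = 0
s2 (pos 2,3,6,7): 1⊕1⊕0⊕1 = 1
s4 (pos 4,5,6,7): 1⊕0⊕0⊕1 = 0
Syndrome s4…s1 = 010 → error at position 2.
Flip position 2: 0111001 → 0011001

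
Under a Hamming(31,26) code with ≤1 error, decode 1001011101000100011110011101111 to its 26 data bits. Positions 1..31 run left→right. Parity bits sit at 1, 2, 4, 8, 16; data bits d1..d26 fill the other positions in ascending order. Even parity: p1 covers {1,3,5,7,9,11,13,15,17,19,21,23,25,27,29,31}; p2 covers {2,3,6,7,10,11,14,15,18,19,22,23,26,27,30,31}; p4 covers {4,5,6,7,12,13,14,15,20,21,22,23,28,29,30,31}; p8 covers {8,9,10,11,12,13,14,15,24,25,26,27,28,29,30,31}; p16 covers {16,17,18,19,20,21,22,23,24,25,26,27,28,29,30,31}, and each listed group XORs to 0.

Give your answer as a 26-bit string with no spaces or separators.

00110100010010110011101111

s1 (pos 1,3,5,7,9,11,13,15,17,19,21,23,25,27,29,31): 1⊕0⊕0⊕1⊕0⊕0⊕0⊕0⊕0⊕1⊕1⊕0⊕1⊕0⊕1⊕1 = 1
s2 (pos 2,3,6,7,10,11,14,15,18,19,22,23,26,27,30,31): 0⊕0⊕1⊕1⊕1⊕0⊕1⊕0⊕1⊕1⊕0⊕0⊕1⊕0⊕1⊕1 = 1
s4 (pos 4,5,6,7,12,13,14,15,20,21,22,23,28,29,30,31): 1⊕0⊕1⊕1⊕0⊕0⊕1⊕0⊕1⊕1⊕0⊕0⊕1⊕1⊕1⊕1 = 0
s8 (pos 8,9,10,11,12,13,14,15,24,25,26,27,28,29,30,31): 1⊕0⊕1⊕0⊕0⊕0⊕1⊕0⊕1⊕1⊕1⊕0⊕1⊕1⊕1⊕1 = 0
s16 (pos 16,17,18,19,20,21,22,23,24,25,26,27,28,29,30,31): 0⊕0⊕1⊕1⊕1⊕1⊕0⊕0⊕1⊕1⊕1⊕0⊕1⊕1⊕1⊕1 = 1
Syndrome s16…s1 = 10011 → error at position 19.
Flip position 19: 1001011101000100011110011101111 → 1001011101000100010110011101111
Read data bits from positions 3,5,6,7,9,10,11,12,13,14,15,17,18,19,20,21,22,23,24,25,26,27,28,29,30,31: 00110100010010110011101111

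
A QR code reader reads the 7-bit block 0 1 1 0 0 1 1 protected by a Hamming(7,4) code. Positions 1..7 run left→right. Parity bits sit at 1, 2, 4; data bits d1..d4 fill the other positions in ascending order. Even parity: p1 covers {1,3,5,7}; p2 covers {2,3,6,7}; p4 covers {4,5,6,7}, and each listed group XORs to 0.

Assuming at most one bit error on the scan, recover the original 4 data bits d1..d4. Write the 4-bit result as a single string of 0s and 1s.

1011

s1 (pos 1,3,5,7): 0⊕1⊕0⊕1 = 0
s2 (pos 2,3,6,7): 1⊕1⊕1⊕1 = 0
s4 (pos 4,5,6,7): 0⊕0⊕1⊕1 = 0
Syndrome s4…s1 = 000 → no error.
Read data bits from positions 3,5,6,7: 1011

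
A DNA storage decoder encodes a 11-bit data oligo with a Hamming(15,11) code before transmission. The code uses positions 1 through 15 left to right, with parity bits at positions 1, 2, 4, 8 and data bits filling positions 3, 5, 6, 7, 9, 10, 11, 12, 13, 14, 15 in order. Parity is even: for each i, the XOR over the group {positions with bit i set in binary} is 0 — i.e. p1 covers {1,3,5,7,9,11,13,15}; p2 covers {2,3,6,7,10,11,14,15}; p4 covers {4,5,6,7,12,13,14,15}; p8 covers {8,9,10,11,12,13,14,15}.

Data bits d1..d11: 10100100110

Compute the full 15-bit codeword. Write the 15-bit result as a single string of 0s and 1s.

001101010100110

Place data at non-parity positions: p1 p2 1 p4 0 1 0 p8 0 1 0 0 1 1 0
p1 (pos 1,3,5,7,9,11,13,15): XOR of data positions = 1⊕0⊕0⊕0⊕0⊕1⊕0 = 0
p2 (pos 2,3,6,7,10,11,14,15): XOR of data positions = 1⊕1⊕0⊕1⊕0⊕1⊕0 = 0
p4 (pos 4,5,6,7,12,13,14,15): XOR of data positions = 0⊕1⊕0⊕0⊕1⊕1⊕0 = 1
p8 (pos 8,9,10,11,12,13,14,15): XOR of data positions = 0⊕1⊕0⊕0⊕1⊕1⊕0 = 1
Codeword: 001101010100110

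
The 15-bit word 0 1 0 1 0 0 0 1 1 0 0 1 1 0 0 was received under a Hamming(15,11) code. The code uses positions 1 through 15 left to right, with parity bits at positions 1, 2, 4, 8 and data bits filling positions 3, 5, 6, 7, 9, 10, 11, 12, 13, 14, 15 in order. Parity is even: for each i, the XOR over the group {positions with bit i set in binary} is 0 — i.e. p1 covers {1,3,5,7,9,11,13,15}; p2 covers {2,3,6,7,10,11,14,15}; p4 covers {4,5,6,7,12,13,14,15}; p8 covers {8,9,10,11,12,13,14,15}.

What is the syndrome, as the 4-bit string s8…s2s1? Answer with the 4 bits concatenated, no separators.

0110

s1 (pos 1,3,5,7,9,11,13,15): 0⊕0⊕0⊕0⊕1⊕0⊕1⊕0 = 0
s2 (pos 2,3,6,7,10,11,14,15): 1⊕0⊕0⊕0⊕0⊕0⊕0⊕0 = 1
s4 (pos 4,5,6,7,12,13,14,15): 1⊕0⊕0⊕0⊕1⊕1⊕0⊕0 = 1
s8 (pos 8,9,10,11,12,13,14,15): 1⊕1⊕0⊕0⊕1⊕1⊕0⊕0 = 0
Syndrome s8…s1 = 0110 → error at position 6.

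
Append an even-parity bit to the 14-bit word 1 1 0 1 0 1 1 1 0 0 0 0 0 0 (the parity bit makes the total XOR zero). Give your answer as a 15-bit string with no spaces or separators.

110101110000000

XOR of the 14 data bits: 1⊕1⊕0⊕1⊕0⊕1⊕1⊕1⊕0⊕0⊕0⊕0⊕0⊕0 = 0
Parity bit = 0 (so all 15 bits XOR to 0).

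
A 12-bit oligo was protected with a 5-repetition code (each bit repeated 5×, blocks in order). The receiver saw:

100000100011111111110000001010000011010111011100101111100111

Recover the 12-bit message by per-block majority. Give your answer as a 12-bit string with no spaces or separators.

001100011011

Block 1 (10000): 1 one → 0
Block 2 (01000): 1 one → 0
Block 3 (11111): 5 ones → 1
Block 4 (11111): 5 ones → 1
Block 5 (00000): 0 ones → 0
Block 6 (01010): 2 ones → 0
Block 7 (00001): 1 one → 0
Block 8 (10101): 3 ones → 1
Block 9 (11011): 4 ones → 1
Block 10 (10010): 2 ones → 0
Block 11 (11111): 5 ones → 1
Block 12 (00111): 3 ones → 1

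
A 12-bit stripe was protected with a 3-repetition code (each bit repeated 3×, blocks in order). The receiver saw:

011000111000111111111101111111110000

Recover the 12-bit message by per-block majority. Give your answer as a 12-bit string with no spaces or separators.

101011111110

Block 1 (011): 2 ones → 1
Block 2 (000): 0 ones → 0
Block 3 (111): 3 ones → 1
Block 4 (000): 0 ones → 0
Block 5 (111): 3 ones → 1
Block 6 (111): 3 ones → 1
Block 7 (111): 3 ones → 1
Block 8 (101): 2 ones → 1
Block 9 (111): 3 ones → 1
Block 10 (111): 3 ones → 1
Block 11 (110): 2 ones → 1
Block 12 (000): 0 ones → 0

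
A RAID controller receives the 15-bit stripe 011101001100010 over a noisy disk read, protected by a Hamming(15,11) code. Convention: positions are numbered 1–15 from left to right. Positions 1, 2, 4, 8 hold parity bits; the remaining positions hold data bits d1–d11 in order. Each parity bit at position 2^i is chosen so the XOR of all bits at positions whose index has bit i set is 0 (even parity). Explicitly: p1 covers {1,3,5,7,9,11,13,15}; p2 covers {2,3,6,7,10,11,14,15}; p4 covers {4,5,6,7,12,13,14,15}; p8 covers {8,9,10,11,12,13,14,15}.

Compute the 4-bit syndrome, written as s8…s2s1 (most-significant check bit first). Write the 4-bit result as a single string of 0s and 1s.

s1 (pos 1,3,5,7,9,11,13,15): 0⊕1⊕0⊕0⊕1⊕0⊕0⊕0 = 0
s2 (pos 2,3,6,7,10,11,14,15): 1⊕1⊕1⊕0⊕1⊕0⊕1⊕0 = 1
s4 (pos 4,5,6,7,12,13,14,15): 1⊕0⊕1⊕0⊕0⊕0⊕1⊕0 = 1
s8 (pos 8,9,10,11,12,13,14,15): 0⊕1⊕1⊕0⊕0⊕0⊕1⊕0 = 1
Syndrome s8…s1 = 1110 → error at position 14.

1110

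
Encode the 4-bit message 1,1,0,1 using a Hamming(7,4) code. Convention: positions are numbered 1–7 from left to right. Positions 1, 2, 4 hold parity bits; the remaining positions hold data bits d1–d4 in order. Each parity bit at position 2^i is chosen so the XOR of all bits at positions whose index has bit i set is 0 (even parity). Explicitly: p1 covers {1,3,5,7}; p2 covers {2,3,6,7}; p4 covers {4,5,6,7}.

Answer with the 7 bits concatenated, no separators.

1010101

Place data at non-parity positions: p1 p2 1 p4 1 0 1
p1 (pos 1,3,5,7): XOR of data positions = 1⊕1⊕1 = 1
p2 (pos 2,3,6,7): XOR of data positions = 1⊕0⊕1 = 0
p4 (pos 4,5,6,7): XOR of data positions = 1⊕0⊕1 = 0
Codeword: 1010101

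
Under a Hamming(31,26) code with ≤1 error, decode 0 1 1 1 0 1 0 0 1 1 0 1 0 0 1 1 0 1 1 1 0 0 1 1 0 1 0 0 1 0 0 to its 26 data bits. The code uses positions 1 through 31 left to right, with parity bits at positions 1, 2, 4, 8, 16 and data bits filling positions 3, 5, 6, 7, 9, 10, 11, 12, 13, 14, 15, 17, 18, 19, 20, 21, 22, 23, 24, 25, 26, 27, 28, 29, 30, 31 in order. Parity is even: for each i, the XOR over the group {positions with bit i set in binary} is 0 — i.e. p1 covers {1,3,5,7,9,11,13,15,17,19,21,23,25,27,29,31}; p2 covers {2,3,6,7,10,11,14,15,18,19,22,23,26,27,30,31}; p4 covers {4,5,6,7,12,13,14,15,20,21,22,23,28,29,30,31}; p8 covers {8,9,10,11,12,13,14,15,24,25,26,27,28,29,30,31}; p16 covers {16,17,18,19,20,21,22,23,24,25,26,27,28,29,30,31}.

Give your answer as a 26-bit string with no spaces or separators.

s1 (pos 1,3,5,7,9,11,13,15,17,19,21,23,25,27,29,31): 0⊕1⊕0⊕0⊕1⊕0⊕0⊕1⊕0⊕1⊕0⊕1⊕0⊕0⊕1⊕0 = 0
s2 (pos 2,3,6,7,10,11,14,15,18,19,22,23,26,27,30,31): 1⊕1⊕1⊕0⊕1⊕0⊕0⊕1⊕1⊕1⊕0⊕1⊕1⊕0⊕0⊕0 = 1
s4 (pos 4,5,6,7,12,13,14,15,20,21,22,23,28,29,30,31): 1⊕0⊕1⊕0⊕1⊕0⊕0⊕1⊕1⊕0⊕0⊕1⊕0⊕1⊕0⊕0 = 1
s8 (pos 8,9,10,11,12,13,14,15,24,25,26,27,28,29,30,31): 0⊕1⊕1⊕0⊕1⊕0⊕0⊕1⊕1⊕0⊕1⊕0⊕0⊕1⊕0⊕0 = 1
s16 (pos 16,17,18,19,20,21,22,23,24,25,26,27,28,29,30,31): 1⊕0⊕1⊕1⊕1⊕0⊕0⊕1⊕1⊕0⊕1⊕0⊕0⊕1⊕0⊕0 = 0
Syndrome s16…s1 = 01110 → error at position 14.
Flip position 14: 0111010011010011011100110100100 → 0111010011010111011100110100100
Read data bits from positions 3,5,6,7,9,10,11,12,13,14,15,17,18,19,20,21,22,23,24,25,26,27,28,29,30,31: 10101101011011100110100100

10101101011011100110100100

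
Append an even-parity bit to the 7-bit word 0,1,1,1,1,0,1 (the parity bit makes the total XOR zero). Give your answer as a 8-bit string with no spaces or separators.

XOR of the 7 data bits: 0⊕1⊕1⊕1⊕1⊕0⊕1 = 1
Parity bit = 1 (so all 8 bits XOR to 0).

01111011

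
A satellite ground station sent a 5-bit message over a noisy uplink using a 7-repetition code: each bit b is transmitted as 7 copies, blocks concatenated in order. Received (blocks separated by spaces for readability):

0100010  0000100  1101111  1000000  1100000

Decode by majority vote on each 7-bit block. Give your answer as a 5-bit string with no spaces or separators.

Block 1 (0100010): 2 ones → 0
Block 2 (0000100): 1 one → 0
Block 3 (1101111): 6 ones → 1
Block 4 (1000000): 1 one → 0
Block 5 (1100000): 2 ones → 0

00100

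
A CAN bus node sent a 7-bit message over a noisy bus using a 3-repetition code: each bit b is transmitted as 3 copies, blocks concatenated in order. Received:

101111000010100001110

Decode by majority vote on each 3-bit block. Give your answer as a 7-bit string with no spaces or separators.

Block 1 (101): 2 ones → 1
Block 2 (111): 3 ones → 1
Block 3 (000): 0 ones → 0
Block 4 (010): 1 one → 0
Block 5 (100): 1 one → 0
Block 6 (001): 1 one → 0
Block 7 (110): 2 ones → 1

1100001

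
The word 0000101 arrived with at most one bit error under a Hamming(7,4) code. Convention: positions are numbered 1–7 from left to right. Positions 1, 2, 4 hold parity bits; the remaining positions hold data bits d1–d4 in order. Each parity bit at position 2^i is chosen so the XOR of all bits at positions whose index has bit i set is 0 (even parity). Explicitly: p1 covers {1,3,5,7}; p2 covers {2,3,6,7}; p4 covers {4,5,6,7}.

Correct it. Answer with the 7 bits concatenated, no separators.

0100101

s1 (pos 1,3,5,7): 0⊕0⊕1⊕1 = 0
s2 (pos 2,3,6,7): 0⊕0⊕0⊕1 = 1
s4 (pos 4,5,6,7): 0⊕1⊕0⊕1 = 0
Syndrome s4…s1 = 010 → error at position 2.
Flip position 2: 0000101 → 0100101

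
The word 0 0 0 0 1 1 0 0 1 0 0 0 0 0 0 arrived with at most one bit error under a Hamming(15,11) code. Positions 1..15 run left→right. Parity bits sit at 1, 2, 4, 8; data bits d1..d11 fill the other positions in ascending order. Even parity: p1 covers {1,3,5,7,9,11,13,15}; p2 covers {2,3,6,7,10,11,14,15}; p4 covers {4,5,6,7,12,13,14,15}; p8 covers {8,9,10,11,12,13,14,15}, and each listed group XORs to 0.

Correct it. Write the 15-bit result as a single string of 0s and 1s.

000011001100000

s1 (pos 1,3,5,7,9,11,13,15): 0⊕0⊕1⊕0⊕1⊕0⊕0⊕0 = 0
s2 (pos 2,3,6,7,10,11,14,15): 0⊕0⊕1⊕0⊕0⊕0⊕0⊕0 = 1
s4 (pos 4,5,6,7,12,13,14,15): 0⊕1⊕1⊕0⊕0⊕0⊕0⊕0 = 0
s8 (pos 8,9,10,11,12,13,14,15): 0⊕1⊕0⊕0⊕0⊕0⊕0⊕0 = 1
Syndrome s8…s1 = 1010 → error at position 10.
Flip position 10: 000011001000000 → 000011001100000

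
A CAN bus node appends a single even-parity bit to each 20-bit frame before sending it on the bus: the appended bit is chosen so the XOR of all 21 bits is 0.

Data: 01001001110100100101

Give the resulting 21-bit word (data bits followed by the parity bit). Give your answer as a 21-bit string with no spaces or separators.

010010011101001001011

XOR of the 20 data bits: 0⊕1⊕0⊕0⊕1⊕0⊕0⊕1⊕1⊕1⊕0⊕1⊕0⊕0⊕1⊕0⊕0⊕1⊕0⊕1 = 1
Parity bit = 1 (so all 21 bits XOR to 0).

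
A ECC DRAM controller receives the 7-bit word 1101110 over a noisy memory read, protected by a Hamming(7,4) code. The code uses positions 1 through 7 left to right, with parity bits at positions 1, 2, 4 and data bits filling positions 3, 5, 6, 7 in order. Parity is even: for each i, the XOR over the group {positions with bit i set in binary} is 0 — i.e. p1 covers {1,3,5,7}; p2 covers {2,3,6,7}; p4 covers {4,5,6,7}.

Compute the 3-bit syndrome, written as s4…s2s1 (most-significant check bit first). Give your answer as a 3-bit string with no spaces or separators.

100

s1 (pos 1,3,5,7): 1⊕0⊕1⊕0 = 0
s2 (pos 2,3,6,7): 1⊕0⊕1⊕0 = 0
s4 (pos 4,5,6,7): 1⊕1⊕1⊕0 = 1
Syndrome s4…s1 = 100 → error at position 4.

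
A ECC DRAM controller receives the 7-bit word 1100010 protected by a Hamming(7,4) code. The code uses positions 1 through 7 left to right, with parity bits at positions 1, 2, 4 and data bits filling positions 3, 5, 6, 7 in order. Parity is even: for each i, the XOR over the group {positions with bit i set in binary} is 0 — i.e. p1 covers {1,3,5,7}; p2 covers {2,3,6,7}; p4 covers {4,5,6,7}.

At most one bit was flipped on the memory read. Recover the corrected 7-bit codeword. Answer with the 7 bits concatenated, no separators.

s1 (pos 1,3,5,7): 1⊕0⊕0⊕0 = 1
s2 (pos 2,3,6,7): 1⊕0⊕1⊕0 = 0
s4 (pos 4,5,6,7): 0⊕0⊕1⊕0 = 1
Syndrome s4…s1 = 101 → error at position 5.
Flip position 5: 1100010 → 1100110

1100110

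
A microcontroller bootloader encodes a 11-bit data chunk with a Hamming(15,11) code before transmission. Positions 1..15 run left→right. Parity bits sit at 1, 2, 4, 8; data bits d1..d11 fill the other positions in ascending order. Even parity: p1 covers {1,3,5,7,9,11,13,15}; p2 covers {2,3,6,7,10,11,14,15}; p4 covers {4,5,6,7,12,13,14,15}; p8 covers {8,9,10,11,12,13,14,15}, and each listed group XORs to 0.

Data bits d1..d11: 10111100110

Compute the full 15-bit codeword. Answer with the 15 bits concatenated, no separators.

011001101100110

Place data at non-parity positions: p1 p2 1 p4 0 1 1 p8 1 1 0 0 1 1 0
p1 (pos 1,3,5,7,9,11,13,15): XOR of data positions = 1⊕0⊕1⊕1⊕0⊕1⊕0 = 0
p2 (pos 2,3,6,7,10,11,14,15): XOR of data positions = 1⊕1⊕1⊕1⊕0⊕1⊕0 = 1
p4 (pos 4,5,6,7,12,13,14,15): XOR of data positions = 0⊕1⊕1⊕0⊕1⊕1⊕0 = 0
p8 (pos 8,9,10,11,12,13,14,15): XOR of data positions = 1⊕1⊕0⊕0⊕1⊕1⊕0 = 0
Codeword: 011001101100110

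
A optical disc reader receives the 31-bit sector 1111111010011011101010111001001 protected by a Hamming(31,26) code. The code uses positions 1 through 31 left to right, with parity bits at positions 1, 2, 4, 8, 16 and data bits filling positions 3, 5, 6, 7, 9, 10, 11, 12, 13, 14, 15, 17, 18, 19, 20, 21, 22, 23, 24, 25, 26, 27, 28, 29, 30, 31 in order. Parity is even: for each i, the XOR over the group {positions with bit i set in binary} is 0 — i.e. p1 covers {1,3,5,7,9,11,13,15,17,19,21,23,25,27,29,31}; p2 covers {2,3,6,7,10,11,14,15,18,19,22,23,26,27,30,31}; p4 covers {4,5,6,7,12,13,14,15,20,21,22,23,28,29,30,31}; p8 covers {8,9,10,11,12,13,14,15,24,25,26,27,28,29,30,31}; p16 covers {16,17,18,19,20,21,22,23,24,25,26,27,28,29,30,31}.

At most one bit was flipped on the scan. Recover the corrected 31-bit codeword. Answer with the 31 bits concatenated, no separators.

1111111010011011101000111001001

s1 (pos 1,3,5,7,9,11,13,15,17,19,21,23,25,27,29,31): 1⊕1⊕1⊕1⊕1⊕0⊕1⊕1⊕1⊕1⊕1⊕1⊕1⊕0⊕0⊕1 = 1
s2 (pos 2,3,6,7,10,11,14,15,18,19,22,23,26,27,30,31): 1⊕1⊕1⊕1⊕0⊕0⊕0⊕1⊕0⊕1⊕0⊕1⊕0⊕0⊕0⊕1 = 0
s4 (pos 4,5,6,7,12,13,14,15,20,21,22,23,28,29,30,31): 1⊕1⊕1⊕1⊕1⊕1⊕0⊕1⊕0⊕1⊕0⊕1⊕1⊕0⊕0⊕1 = 1
s8 (pos 8,9,10,11,12,13,14,15,24,25,26,27,28,29,30,31): 0⊕1⊕0⊕0⊕1⊕1⊕0⊕1⊕1⊕1⊕0⊕0⊕1⊕0⊕0⊕1 = 0
s16 (pos 16,17,18,19,20,21,22,23,24,25,26,27,28,29,30,31): 1⊕1⊕0⊕1⊕0⊕1⊕0⊕1⊕1⊕1⊕0⊕0⊕1⊕0⊕0⊕1 = 1
Syndrome s16…s1 = 10101 → error at position 21.
Flip position 21: 1111111010011011101010111001001 → 1111111010011011101000111001001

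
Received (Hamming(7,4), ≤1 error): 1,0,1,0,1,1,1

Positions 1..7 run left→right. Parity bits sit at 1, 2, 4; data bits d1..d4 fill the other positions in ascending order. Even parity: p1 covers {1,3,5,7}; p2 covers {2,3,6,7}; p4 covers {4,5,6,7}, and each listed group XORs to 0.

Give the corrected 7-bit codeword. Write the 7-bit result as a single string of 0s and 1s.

1010101

s1 (pos 1,3,5,7): 1⊕1⊕1⊕1 = 0
s2 (pos 2,3,6,7): 0⊕1⊕1⊕1 = 1
s4 (pos 4,5,6,7): 0⊕1⊕1⊕1 = 1
Syndrome s4…s1 = 110 → error at position 6.
Flip position 6: 1010111 → 1010101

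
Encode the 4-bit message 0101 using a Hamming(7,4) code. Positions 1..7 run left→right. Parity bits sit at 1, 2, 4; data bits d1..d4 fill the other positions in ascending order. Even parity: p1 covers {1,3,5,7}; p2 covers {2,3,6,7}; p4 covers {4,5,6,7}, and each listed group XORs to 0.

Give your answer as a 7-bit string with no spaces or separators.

Place data at non-parity positions: p1 p2 0 p4 1 0 1
p1 (pos 1,3,5,7): XOR of data positions = 0⊕1⊕1 = 0
p2 (pos 2,3,6,7): XOR of data positions = 0⊕0⊕1 = 1
p4 (pos 4,5,6,7): XOR of data positions = 1⊕0⊕1 = 0
Codeword: 0100101

0100101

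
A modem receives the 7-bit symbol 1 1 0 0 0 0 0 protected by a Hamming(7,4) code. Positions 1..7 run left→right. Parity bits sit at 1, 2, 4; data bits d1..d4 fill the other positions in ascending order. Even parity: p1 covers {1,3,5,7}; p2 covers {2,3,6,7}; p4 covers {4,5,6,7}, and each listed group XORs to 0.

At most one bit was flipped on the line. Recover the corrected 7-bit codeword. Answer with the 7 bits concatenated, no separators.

s1 (pos 1,3,5,7): 1⊕0⊕0⊕0 = 1
s2 (pos 2,3,6,7): 1⊕0⊕0⊕0 = 1
s4 (pos 4,5,6,7): 0⊕0⊕0⊕0 = 0
Syndrome s4…s1 = 011 → error at position 3.
Flip position 3: 1100000 → 1110000

1110000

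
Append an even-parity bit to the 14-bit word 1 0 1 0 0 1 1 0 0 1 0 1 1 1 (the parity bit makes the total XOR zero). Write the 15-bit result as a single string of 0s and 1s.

101001100101110

XOR of the 14 data bits: 1⊕0⊕1⊕0⊕0⊕1⊕1⊕0⊕0⊕1⊕0⊕1⊕1⊕1 = 0
Parity bit = 0 (so all 15 bits XOR to 0).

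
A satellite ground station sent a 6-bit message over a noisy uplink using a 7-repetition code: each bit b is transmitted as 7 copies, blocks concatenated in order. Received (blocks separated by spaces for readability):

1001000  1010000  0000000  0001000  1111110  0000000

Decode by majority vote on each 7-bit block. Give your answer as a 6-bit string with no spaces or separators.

000010

Block 1 (1001000): 2 ones → 0
Block 2 (1010000): 2 ones → 0
Block 3 (0000000): 0 ones → 0
Block 4 (0001000): 1 one → 0
Block 5 (1111110): 6 ones → 1
Block 6 (0000000): 0 ones → 0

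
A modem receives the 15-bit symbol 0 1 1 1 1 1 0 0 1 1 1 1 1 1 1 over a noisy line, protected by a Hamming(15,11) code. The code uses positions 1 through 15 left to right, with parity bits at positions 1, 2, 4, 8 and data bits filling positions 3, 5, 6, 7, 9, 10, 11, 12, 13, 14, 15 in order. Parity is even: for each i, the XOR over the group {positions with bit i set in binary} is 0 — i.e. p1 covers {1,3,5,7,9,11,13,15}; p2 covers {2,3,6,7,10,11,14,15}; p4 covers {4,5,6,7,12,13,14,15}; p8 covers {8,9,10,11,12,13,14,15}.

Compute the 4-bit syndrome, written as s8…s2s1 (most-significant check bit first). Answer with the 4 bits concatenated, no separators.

1110

s1 (pos 1,3,5,7,9,11,13,15): 0⊕1⊕1⊕0⊕1⊕1⊕1⊕1 = 0
s2 (pos 2,3,6,7,10,11,14,15): 1⊕1⊕1⊕0⊕1⊕1⊕1⊕1 = 1
s4 (pos 4,5,6,7,12,13,14,15): 1⊕1⊕1⊕0⊕1⊕1⊕1⊕1 = 1
s8 (pos 8,9,10,11,12,13,14,15): 0⊕1⊕1⊕1⊕1⊕1⊕1⊕1 = 1
Syndrome s8…s1 = 1110 → error at position 14.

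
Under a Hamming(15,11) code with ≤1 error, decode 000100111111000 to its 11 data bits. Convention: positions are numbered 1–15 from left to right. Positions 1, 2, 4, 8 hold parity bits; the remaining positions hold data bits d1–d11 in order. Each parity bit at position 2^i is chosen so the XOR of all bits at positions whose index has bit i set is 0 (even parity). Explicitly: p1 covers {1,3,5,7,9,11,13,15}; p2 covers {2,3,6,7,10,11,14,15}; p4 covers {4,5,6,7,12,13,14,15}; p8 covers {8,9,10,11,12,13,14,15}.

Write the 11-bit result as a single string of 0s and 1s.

s1 (pos 1,3,5,7,9,11,13,15): 0⊕0⊕0⊕1⊕1⊕1⊕0⊕0 = 1
s2 (pos 2,3,6,7,10,11,14,15): 0⊕0⊕0⊕1⊕1⊕1⊕0⊕0 = 1
s4 (pos 4,5,6,7,12,13,14,15): 1⊕0⊕0⊕1⊕1⊕0⊕0⊕0 = 1
s8 (pos 8,9,10,11,12,13,14,15): 1⊕1⊕1⊕1⊕1⊕0⊕0⊕0 = 1
Syndrome s8…s1 = 1111 → error at position 15.
Flip position 15: 000100111111000 → 000100111111001
Read data bits from positions 3,5,6,7,9,10,11,12,13,14,15: 00011111001

00011111001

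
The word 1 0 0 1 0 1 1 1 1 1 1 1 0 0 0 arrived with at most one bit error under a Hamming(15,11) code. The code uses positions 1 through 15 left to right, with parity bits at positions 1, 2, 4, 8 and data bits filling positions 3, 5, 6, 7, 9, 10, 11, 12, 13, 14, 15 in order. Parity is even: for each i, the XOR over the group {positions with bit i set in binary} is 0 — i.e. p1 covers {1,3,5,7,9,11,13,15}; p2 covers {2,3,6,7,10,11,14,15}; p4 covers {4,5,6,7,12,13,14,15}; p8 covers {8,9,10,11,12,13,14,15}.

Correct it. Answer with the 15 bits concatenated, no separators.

s1 (pos 1,3,5,7,9,11,13,15): 1⊕0⊕0⊕1⊕1⊕1⊕0⊕0 = 0
s2 (pos 2,3,6,7,10,11,14,15): 0⊕0⊕1⊕1⊕1⊕1⊕0⊕0 = 0
s4 (pos 4,5,6,7,12,13,14,15): 1⊕0⊕1⊕1⊕1⊕0⊕0⊕0 = 0
s8 (pos 8,9,10,11,12,13,14,15): 1⊕1⊕1⊕1⊕1⊕0⊕0⊕0 = 1
Syndrome s8…s1 = 1000 → error at position 8.
Flip position 8: 100101111111000 → 100101101111000

100101101111000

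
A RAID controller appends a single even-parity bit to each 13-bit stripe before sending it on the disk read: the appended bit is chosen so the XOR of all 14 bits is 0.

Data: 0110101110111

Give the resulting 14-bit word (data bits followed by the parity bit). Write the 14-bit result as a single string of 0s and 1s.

XOR of the 13 data bits: 0⊕1⊕1⊕0⊕1⊕0⊕1⊕1⊕1⊕0⊕1⊕1⊕1 = 1
Parity bit = 1 (so all 14 bits XOR to 0).

01101011101111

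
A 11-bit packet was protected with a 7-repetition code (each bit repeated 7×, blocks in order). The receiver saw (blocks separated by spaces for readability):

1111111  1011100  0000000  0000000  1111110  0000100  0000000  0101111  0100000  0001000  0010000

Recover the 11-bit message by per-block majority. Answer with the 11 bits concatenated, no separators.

Block 1 (1111111): 7 ones → 1
Block 2 (1011100): 4 ones → 1
Block 3 (0000000): 0 ones → 0
Block 4 (0000000): 0 ones → 0
Block 5 (1111110): 6 ones → 1
Block 6 (0000100): 1 one → 0
Block 7 (0000000): 0 ones → 0
Block 8 (0101111): 5 ones → 1
Block 9 (0100000): 1 one → 0
Block 10 (0001000): 1 one → 0
Block 11 (0010000): 1 one → 0

11001001000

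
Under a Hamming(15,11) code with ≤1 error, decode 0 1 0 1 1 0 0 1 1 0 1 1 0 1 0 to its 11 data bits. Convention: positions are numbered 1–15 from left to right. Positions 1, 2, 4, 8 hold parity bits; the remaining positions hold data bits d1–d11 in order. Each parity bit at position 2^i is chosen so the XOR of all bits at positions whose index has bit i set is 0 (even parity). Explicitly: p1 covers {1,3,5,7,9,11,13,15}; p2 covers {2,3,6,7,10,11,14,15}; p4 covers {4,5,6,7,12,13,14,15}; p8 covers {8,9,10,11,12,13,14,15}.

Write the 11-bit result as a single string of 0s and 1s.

s1 (pos 1,3,5,7,9,11,13,15): 0⊕0⊕1⊕0⊕1⊕1⊕0⊕0 = 1
s2 (pos 2,3,6,7,10,11,14,15): 1⊕0⊕0⊕0⊕0⊕1⊕1⊕0 = 1
s4 (pos 4,5,6,7,12,13,14,15): 1⊕1⊕0⊕0⊕1⊕0⊕1⊕0 = 0
s8 (pos 8,9,10,11,12,13,14,15): 1⊕1⊕0⊕1⊕1⊕0⊕1⊕0 = 1
Syndrome s8…s1 = 1011 → error at position 11.
Flip position 11: 010110011011010 → 010110011001010
Read data bits from positions 3,5,6,7,9,10,11,12,13,14,15: 01001001010

01001001010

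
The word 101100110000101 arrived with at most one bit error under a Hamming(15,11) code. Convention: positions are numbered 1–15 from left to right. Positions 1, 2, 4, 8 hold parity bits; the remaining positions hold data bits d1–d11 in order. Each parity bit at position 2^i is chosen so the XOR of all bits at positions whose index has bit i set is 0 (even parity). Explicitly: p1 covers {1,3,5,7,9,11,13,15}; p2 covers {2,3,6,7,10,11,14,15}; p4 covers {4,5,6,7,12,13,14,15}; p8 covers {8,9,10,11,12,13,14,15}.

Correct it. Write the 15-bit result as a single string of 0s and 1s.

s1 (pos 1,3,5,7,9,11,13,15): 1⊕1⊕0⊕1⊕0⊕0⊕1⊕1 = 1
s2 (pos 2,3,6,7,10,11,14,15): 0⊕1⊕0⊕1⊕0⊕0⊕0⊕1 = 1
s4 (pos 4,5,6,7,12,13,14,15): 1⊕0⊕0⊕1⊕0⊕1⊕0⊕1 = 0
s8 (pos 8,9,10,11,12,13,14,15): 1⊕0⊕0⊕0⊕0⊕1⊕0⊕1 = 1
Syndrome s8…s1 = 1011 → error at position 11.
Flip position 11: 101100110000101 → 101100110010101

101100110010101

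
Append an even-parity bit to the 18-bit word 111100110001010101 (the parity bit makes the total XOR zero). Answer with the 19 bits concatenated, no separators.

XOR of the 18 data bits: 1⊕1⊕1⊕1⊕0⊕0⊕1⊕1⊕0⊕0⊕0⊕1⊕0⊕1⊕0⊕1⊕0⊕1 = 0
Parity bit = 0 (so all 19 bits XOR to 0).

1111001100010101010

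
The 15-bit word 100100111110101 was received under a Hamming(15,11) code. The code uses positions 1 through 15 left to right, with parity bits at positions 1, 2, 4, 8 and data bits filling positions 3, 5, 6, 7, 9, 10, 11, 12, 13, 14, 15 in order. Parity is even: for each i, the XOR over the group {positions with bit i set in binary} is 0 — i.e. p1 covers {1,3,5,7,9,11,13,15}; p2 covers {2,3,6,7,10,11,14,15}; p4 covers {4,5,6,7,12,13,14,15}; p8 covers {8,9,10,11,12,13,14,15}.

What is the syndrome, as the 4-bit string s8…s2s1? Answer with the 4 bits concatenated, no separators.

0000

s1 (pos 1,3,5,7,9,11,13,15): 1⊕0⊕0⊕1⊕1⊕1⊕1⊕1 = 0
s2 (pos 2,3,6,7,10,11,14,15): 0⊕0⊕0⊕1⊕1⊕1⊕0⊕1 = 0
s4 (pos 4,5,6,7,12,13,14,15): 1⊕0⊕0⊕1⊕0⊕1⊕0⊕1 = 0
s8 (pos 8,9,10,11,12,13,14,15): 1⊕1⊕1⊕1⊕0⊕1⊕0⊕1 = 0
Syndrome s8…s1 = 0000 → no error.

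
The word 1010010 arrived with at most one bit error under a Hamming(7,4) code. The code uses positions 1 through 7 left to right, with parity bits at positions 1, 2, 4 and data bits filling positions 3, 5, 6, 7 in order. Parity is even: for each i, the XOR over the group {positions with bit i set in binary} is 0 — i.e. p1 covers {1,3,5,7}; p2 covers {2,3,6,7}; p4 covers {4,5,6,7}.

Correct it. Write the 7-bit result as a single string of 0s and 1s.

s1 (pos 1,3,5,7): 1⊕1⊕0⊕0 = 0
s2 (pos 2,3,6,7): 0⊕1⊕1⊕0 = 0
s4 (pos 4,5,6,7): 0⊕0⊕1⊕0 = 1
Syndrome s4…s1 = 100 → error at position 4.
Flip position 4: 1010010 → 1011010

1011010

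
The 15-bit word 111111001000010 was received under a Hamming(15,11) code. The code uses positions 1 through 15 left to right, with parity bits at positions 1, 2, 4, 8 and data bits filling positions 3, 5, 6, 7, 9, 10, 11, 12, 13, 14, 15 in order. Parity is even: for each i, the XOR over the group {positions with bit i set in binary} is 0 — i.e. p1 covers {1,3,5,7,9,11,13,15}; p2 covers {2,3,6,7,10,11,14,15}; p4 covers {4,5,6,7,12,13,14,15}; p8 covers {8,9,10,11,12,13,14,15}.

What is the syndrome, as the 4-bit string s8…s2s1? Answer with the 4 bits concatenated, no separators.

0000

s1 (pos 1,3,5,7,9,11,13,15): 1⊕1⊕1⊕0⊕1⊕0⊕0⊕0 = 0
s2 (pos 2,3,6,7,10,11,14,15): 1⊕1⊕1⊕0⊕0⊕0⊕1⊕0 = 0
s4 (pos 4,5,6,7,12,13,14,15): 1⊕1⊕1⊕0⊕0⊕0⊕1⊕0 = 0
s8 (pos 8,9,10,11,12,13,14,15): 0⊕1⊕0⊕0⊕0⊕0⊕1⊕0 = 0
Syndrome s8…s1 = 0000 → no error.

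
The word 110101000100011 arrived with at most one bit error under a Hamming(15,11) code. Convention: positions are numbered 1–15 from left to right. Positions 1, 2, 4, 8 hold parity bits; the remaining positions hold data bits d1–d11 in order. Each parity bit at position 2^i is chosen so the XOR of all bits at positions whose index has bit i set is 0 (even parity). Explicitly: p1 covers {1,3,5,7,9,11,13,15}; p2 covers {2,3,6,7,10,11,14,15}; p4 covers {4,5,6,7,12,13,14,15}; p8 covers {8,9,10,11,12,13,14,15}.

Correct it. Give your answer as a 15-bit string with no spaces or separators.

s1 (pos 1,3,5,7,9,11,13,15): 1⊕0⊕0⊕0⊕0⊕0⊕0⊕1 = 0
s2 (pos 2,3,6,7,10,11,14,15): 1⊕0⊕1⊕0⊕1⊕0⊕1⊕1 = 1
s4 (pos 4,5,6,7,12,13,14,15): 1⊕0⊕1⊕0⊕0⊕0⊕1⊕1 = 0
s8 (pos 8,9,10,11,12,13,14,15): 0⊕0⊕1⊕0⊕0⊕0⊕1⊕1 = 1
Syndrome s8…s1 = 1010 → error at position 10.
Flip position 10: 110101000100011 → 110101000000011

110101000000011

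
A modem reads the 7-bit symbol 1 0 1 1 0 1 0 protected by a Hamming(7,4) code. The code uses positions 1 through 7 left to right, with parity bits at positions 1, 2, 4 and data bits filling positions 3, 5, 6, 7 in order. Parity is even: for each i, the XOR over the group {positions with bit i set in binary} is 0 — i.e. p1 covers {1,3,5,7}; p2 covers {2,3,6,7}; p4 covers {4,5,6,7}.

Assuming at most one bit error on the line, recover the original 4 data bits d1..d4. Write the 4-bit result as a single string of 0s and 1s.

1010

s1 (pos 1,3,5,7): 1⊕1⊕0⊕0 = 0
s2 (pos 2,3,6,7): 0⊕1⊕1⊕0 = 0
s4 (pos 4,5,6,7): 1⊕0⊕1⊕0 = 0
Syndrome s4…s1 = 000 → no error.
Read data bits from positions 3,5,6,7: 1010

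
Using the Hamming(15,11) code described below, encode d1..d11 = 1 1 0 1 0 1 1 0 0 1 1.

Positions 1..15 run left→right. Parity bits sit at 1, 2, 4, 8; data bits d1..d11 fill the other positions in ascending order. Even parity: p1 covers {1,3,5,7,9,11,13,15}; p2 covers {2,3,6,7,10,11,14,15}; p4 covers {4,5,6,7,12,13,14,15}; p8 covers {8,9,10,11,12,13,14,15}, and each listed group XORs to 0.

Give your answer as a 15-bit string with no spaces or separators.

101010100110011

Place data at non-parity positions: p1 p2 1 p4 1 0 1 p8 0 1 1 0 0 1 1
p1 (pos 1,3,5,7,9,11,13,15): XOR of data positions = 1⊕1⊕1⊕0⊕1⊕0⊕1 = 1
p2 (pos 2,3,6,7,10,11,14,15): XOR of data positions = 1⊕0⊕1⊕1⊕1⊕1⊕1 = 0
p4 (pos 4,5,6,7,12,13,14,15): XOR of data positions = 1⊕0⊕1⊕0⊕0⊕1⊕1 = 0
p8 (pos 8,9,10,11,12,13,14,15): XOR of data positions = 0⊕1⊕1⊕0⊕0⊕1⊕1 = 0
Codeword: 101010100110011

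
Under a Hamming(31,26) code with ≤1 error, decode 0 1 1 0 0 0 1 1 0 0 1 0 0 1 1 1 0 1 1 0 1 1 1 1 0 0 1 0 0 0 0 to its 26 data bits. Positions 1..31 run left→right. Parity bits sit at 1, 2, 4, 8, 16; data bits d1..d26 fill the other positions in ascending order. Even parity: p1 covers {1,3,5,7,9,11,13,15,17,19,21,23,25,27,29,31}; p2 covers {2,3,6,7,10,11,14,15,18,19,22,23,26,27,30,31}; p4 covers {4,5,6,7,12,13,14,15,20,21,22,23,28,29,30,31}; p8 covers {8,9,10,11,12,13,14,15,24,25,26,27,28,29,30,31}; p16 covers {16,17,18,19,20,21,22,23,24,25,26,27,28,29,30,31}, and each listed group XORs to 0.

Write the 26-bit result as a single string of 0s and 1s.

10010010011011011110010000

s1 (pos 1,3,5,7,9,11,13,15,17,19,21,23,25,27,29,31): 0⊕1⊕0⊕1⊕0⊕1⊕0⊕1⊕0⊕1⊕1⊕1⊕0⊕1⊕0⊕0 = 0
s2 (pos 2,3,6,7,10,11,14,15,18,19,22,23,26,27,30,31): 1⊕1⊕0⊕1⊕0⊕1⊕1⊕1⊕1⊕1⊕1⊕1⊕0⊕1⊕0⊕0 = 1
s4 (pos 4,5,6,7,12,13,14,15,20,21,22,23,28,29,30,31): 0⊕0⊕0⊕1⊕0⊕0⊕1⊕1⊕0⊕1⊕1⊕1⊕0⊕0⊕0⊕0 = 0
s8 (pos 8,9,10,11,12,13,14,15,24,25,26,27,28,29,30,31): 1⊕0⊕0⊕1⊕0⊕0⊕1⊕1⊕1⊕0⊕0⊕1⊕0⊕0⊕0⊕0 = 0
s16 (pos 16,17,18,19,20,21,22,23,24,25,26,27,28,29,30,31): 1⊕0⊕1⊕1⊕0⊕1⊕1⊕1⊕1⊕0⊕0⊕1⊕0⊕0⊕0⊕0 = 0
Syndrome s16…s1 = 00010 → error at position 2.
Flip position 2: 0110001100100111011011110010000 → 0010001100100111011011110010000
Read data bits from positions 3,5,6,7,9,10,11,12,13,14,15,17,18,19,20,21,22,23,24,25,26,27,28,29,30,31: 10010010011011011110010000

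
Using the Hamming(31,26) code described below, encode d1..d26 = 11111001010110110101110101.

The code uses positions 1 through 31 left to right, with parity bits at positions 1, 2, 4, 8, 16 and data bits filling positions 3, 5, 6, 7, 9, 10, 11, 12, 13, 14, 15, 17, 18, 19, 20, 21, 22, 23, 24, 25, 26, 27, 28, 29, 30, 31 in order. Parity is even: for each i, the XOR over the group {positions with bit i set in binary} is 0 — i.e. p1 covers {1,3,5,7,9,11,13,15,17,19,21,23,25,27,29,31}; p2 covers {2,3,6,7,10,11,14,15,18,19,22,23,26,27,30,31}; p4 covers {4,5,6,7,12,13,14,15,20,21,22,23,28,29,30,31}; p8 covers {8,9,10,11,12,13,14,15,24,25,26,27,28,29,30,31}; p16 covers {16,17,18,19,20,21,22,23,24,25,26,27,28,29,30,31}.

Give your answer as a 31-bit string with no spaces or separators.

1110111010010100110110101110101

Place data at non-parity positions: p1 p2 1 p4 1 1 1 p8 1 0 0 1 0 1 0 p16 1 1 0 1 1 0 1 0 1 1 1 0 1 0 1
p1 (pos 1,3,5,7,9,11,13,15,17,19,21,23,25,27,29,31): XOR of data positions = 1⊕1⊕1⊕1⊕0⊕0⊕0⊕1⊕0⊕1⊕1⊕1⊕1⊕1⊕1 = 1
p2 (pos 2,3,6,7,10,11,14,15,18,19,22,23,26,27,30,31): XOR of data positions = 1⊕1⊕1⊕0⊕0⊕1⊕0⊕1⊕0⊕0⊕1⊕1⊕1⊕0⊕1 = 1
p4 (pos 4,5,6,7,12,13,14,15,20,21,22,23,28,29,30,31): XOR of data positions = 1⊕1⊕1⊕1⊕0⊕1⊕0⊕1⊕1⊕0⊕1⊕0⊕1⊕0⊕1 = 0
p8 (pos 8,9,10,11,12,13,14,15,24,25,26,27,28,29,30,31): XOR of data positions = 1⊕0⊕0⊕1⊕0⊕1⊕0⊕0⊕1⊕1⊕1⊕0⊕1⊕0⊕1 = 0
p16 (pos 16,17,18,19,20,21,22,23,24,25,26,27,28,29,30,31): XOR of data positions = 1⊕1⊕0⊕1⊕1⊕0⊕1⊕0⊕1⊕1⊕1⊕0⊕1⊕0⊕1 = 0
Codeword: 1110111010010100110110101110101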